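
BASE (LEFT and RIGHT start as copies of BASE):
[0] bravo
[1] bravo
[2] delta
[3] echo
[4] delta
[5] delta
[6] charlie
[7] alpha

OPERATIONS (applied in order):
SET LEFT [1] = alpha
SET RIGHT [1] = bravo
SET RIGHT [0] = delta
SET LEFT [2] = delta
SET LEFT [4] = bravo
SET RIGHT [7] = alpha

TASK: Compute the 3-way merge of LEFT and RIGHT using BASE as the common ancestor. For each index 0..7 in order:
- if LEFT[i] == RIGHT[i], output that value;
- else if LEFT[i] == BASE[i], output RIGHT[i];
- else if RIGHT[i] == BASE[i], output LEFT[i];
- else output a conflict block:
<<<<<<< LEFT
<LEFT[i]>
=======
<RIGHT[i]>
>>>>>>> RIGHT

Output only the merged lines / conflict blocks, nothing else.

Answer: delta
alpha
delta
echo
bravo
delta
charlie
alpha

Derivation:
Final LEFT:  [bravo, alpha, delta, echo, bravo, delta, charlie, alpha]
Final RIGHT: [delta, bravo, delta, echo, delta, delta, charlie, alpha]
i=0: L=bravo=BASE, R=delta -> take RIGHT -> delta
i=1: L=alpha, R=bravo=BASE -> take LEFT -> alpha
i=2: L=delta R=delta -> agree -> delta
i=3: L=echo R=echo -> agree -> echo
i=4: L=bravo, R=delta=BASE -> take LEFT -> bravo
i=5: L=delta R=delta -> agree -> delta
i=6: L=charlie R=charlie -> agree -> charlie
i=7: L=alpha R=alpha -> agree -> alpha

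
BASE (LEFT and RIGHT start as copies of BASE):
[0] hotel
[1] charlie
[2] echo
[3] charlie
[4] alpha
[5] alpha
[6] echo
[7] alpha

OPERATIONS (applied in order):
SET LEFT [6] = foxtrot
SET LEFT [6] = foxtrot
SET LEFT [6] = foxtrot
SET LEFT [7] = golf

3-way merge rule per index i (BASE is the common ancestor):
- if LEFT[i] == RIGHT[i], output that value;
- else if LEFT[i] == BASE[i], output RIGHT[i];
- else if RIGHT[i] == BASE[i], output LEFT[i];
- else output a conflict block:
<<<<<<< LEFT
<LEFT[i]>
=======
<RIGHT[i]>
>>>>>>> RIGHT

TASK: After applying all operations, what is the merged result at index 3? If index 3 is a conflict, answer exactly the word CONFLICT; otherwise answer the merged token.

Answer: charlie

Derivation:
Final LEFT:  [hotel, charlie, echo, charlie, alpha, alpha, foxtrot, golf]
Final RIGHT: [hotel, charlie, echo, charlie, alpha, alpha, echo, alpha]
i=0: L=hotel R=hotel -> agree -> hotel
i=1: L=charlie R=charlie -> agree -> charlie
i=2: L=echo R=echo -> agree -> echo
i=3: L=charlie R=charlie -> agree -> charlie
i=4: L=alpha R=alpha -> agree -> alpha
i=5: L=alpha R=alpha -> agree -> alpha
i=6: L=foxtrot, R=echo=BASE -> take LEFT -> foxtrot
i=7: L=golf, R=alpha=BASE -> take LEFT -> golf
Index 3 -> charlie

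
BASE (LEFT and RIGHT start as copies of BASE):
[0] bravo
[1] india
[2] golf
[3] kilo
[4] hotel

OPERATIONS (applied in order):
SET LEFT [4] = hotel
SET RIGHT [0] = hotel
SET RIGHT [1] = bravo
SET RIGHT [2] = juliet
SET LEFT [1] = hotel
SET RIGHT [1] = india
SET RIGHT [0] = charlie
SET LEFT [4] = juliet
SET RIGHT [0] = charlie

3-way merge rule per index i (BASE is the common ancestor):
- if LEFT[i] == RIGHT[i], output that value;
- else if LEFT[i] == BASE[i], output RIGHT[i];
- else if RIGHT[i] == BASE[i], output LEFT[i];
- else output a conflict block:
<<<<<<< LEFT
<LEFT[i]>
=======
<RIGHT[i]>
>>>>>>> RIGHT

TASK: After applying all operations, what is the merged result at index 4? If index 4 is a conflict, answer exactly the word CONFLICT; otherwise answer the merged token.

Final LEFT:  [bravo, hotel, golf, kilo, juliet]
Final RIGHT: [charlie, india, juliet, kilo, hotel]
i=0: L=bravo=BASE, R=charlie -> take RIGHT -> charlie
i=1: L=hotel, R=india=BASE -> take LEFT -> hotel
i=2: L=golf=BASE, R=juliet -> take RIGHT -> juliet
i=3: L=kilo R=kilo -> agree -> kilo
i=4: L=juliet, R=hotel=BASE -> take LEFT -> juliet
Index 4 -> juliet

Answer: juliet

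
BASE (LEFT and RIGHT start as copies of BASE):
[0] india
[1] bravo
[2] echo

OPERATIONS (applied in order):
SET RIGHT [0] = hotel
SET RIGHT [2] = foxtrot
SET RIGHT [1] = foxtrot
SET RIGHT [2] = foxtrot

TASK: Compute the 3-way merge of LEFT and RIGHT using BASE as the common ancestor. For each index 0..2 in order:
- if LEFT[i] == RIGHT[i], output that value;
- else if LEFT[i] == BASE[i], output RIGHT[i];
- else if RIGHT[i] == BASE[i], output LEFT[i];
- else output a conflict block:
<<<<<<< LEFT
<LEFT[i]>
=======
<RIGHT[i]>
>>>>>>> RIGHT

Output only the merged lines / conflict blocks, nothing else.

Answer: hotel
foxtrot
foxtrot

Derivation:
Final LEFT:  [india, bravo, echo]
Final RIGHT: [hotel, foxtrot, foxtrot]
i=0: L=india=BASE, R=hotel -> take RIGHT -> hotel
i=1: L=bravo=BASE, R=foxtrot -> take RIGHT -> foxtrot
i=2: L=echo=BASE, R=foxtrot -> take RIGHT -> foxtrot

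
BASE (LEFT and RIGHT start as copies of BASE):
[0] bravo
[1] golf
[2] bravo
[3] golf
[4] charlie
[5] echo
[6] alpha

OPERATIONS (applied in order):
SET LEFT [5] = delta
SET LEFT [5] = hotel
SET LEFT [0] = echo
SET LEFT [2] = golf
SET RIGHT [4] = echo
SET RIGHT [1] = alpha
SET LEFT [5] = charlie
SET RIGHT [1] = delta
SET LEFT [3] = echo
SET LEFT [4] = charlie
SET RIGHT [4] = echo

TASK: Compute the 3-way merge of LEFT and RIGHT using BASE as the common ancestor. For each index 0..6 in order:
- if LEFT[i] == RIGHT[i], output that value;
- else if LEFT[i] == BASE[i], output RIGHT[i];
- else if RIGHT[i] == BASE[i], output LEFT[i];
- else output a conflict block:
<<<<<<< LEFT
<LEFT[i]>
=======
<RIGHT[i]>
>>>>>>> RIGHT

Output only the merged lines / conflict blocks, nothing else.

Final LEFT:  [echo, golf, golf, echo, charlie, charlie, alpha]
Final RIGHT: [bravo, delta, bravo, golf, echo, echo, alpha]
i=0: L=echo, R=bravo=BASE -> take LEFT -> echo
i=1: L=golf=BASE, R=delta -> take RIGHT -> delta
i=2: L=golf, R=bravo=BASE -> take LEFT -> golf
i=3: L=echo, R=golf=BASE -> take LEFT -> echo
i=4: L=charlie=BASE, R=echo -> take RIGHT -> echo
i=5: L=charlie, R=echo=BASE -> take LEFT -> charlie
i=6: L=alpha R=alpha -> agree -> alpha

Answer: echo
delta
golf
echo
echo
charlie
alpha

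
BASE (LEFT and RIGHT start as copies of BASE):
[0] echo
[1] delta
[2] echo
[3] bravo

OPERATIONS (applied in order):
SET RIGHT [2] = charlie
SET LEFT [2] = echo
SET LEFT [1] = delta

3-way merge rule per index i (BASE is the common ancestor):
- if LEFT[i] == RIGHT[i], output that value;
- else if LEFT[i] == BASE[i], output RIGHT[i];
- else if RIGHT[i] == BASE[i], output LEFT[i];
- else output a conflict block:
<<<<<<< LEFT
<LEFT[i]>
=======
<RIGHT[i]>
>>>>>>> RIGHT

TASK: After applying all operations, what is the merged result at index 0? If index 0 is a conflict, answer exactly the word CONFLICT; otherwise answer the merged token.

Final LEFT:  [echo, delta, echo, bravo]
Final RIGHT: [echo, delta, charlie, bravo]
i=0: L=echo R=echo -> agree -> echo
i=1: L=delta R=delta -> agree -> delta
i=2: L=echo=BASE, R=charlie -> take RIGHT -> charlie
i=3: L=bravo R=bravo -> agree -> bravo
Index 0 -> echo

Answer: echo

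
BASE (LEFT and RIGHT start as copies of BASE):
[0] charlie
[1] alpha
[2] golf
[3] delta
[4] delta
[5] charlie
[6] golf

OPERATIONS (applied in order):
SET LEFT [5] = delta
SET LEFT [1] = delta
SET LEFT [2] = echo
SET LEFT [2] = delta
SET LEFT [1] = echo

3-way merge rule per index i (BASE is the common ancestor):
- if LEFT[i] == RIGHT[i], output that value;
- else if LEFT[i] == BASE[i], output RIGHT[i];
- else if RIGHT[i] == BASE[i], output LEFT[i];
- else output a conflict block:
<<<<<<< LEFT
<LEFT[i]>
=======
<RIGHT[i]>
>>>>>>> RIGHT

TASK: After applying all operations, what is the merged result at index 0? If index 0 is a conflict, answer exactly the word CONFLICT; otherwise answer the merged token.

Answer: charlie

Derivation:
Final LEFT:  [charlie, echo, delta, delta, delta, delta, golf]
Final RIGHT: [charlie, alpha, golf, delta, delta, charlie, golf]
i=0: L=charlie R=charlie -> agree -> charlie
i=1: L=echo, R=alpha=BASE -> take LEFT -> echo
i=2: L=delta, R=golf=BASE -> take LEFT -> delta
i=3: L=delta R=delta -> agree -> delta
i=4: L=delta R=delta -> agree -> delta
i=5: L=delta, R=charlie=BASE -> take LEFT -> delta
i=6: L=golf R=golf -> agree -> golf
Index 0 -> charlie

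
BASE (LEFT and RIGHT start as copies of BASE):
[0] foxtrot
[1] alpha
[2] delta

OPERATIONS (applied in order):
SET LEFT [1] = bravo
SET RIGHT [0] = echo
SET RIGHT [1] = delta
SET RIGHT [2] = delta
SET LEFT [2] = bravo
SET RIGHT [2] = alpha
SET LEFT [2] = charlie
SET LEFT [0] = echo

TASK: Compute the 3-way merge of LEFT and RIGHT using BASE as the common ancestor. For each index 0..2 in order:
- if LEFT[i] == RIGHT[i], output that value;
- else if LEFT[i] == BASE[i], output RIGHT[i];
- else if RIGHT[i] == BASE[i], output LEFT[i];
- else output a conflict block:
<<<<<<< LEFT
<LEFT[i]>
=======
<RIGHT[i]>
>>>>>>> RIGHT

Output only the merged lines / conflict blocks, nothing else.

Final LEFT:  [echo, bravo, charlie]
Final RIGHT: [echo, delta, alpha]
i=0: L=echo R=echo -> agree -> echo
i=1: BASE=alpha L=bravo R=delta all differ -> CONFLICT
i=2: BASE=delta L=charlie R=alpha all differ -> CONFLICT

Answer: echo
<<<<<<< LEFT
bravo
=======
delta
>>>>>>> RIGHT
<<<<<<< LEFT
charlie
=======
alpha
>>>>>>> RIGHT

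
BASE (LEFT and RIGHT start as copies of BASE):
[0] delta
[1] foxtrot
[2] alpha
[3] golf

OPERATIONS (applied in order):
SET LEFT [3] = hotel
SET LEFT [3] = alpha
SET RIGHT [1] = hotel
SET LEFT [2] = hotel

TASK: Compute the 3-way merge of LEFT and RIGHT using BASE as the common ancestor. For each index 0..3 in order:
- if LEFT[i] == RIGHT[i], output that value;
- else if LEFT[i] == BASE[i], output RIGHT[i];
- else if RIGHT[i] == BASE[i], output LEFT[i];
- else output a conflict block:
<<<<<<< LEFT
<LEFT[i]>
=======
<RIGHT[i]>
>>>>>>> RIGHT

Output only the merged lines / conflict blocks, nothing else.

Answer: delta
hotel
hotel
alpha

Derivation:
Final LEFT:  [delta, foxtrot, hotel, alpha]
Final RIGHT: [delta, hotel, alpha, golf]
i=0: L=delta R=delta -> agree -> delta
i=1: L=foxtrot=BASE, R=hotel -> take RIGHT -> hotel
i=2: L=hotel, R=alpha=BASE -> take LEFT -> hotel
i=3: L=alpha, R=golf=BASE -> take LEFT -> alpha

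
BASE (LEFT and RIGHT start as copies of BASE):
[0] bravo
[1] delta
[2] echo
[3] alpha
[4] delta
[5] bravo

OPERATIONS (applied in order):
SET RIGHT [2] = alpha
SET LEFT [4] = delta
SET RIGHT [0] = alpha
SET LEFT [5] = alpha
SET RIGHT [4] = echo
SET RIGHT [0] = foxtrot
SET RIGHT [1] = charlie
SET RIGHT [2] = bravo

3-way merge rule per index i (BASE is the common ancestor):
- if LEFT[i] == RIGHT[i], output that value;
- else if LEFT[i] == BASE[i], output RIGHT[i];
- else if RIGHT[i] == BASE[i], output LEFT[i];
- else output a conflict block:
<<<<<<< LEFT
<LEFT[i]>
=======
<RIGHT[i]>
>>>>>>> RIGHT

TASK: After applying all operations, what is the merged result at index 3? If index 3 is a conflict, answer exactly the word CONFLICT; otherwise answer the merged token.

Answer: alpha

Derivation:
Final LEFT:  [bravo, delta, echo, alpha, delta, alpha]
Final RIGHT: [foxtrot, charlie, bravo, alpha, echo, bravo]
i=0: L=bravo=BASE, R=foxtrot -> take RIGHT -> foxtrot
i=1: L=delta=BASE, R=charlie -> take RIGHT -> charlie
i=2: L=echo=BASE, R=bravo -> take RIGHT -> bravo
i=3: L=alpha R=alpha -> agree -> alpha
i=4: L=delta=BASE, R=echo -> take RIGHT -> echo
i=5: L=alpha, R=bravo=BASE -> take LEFT -> alpha
Index 3 -> alpha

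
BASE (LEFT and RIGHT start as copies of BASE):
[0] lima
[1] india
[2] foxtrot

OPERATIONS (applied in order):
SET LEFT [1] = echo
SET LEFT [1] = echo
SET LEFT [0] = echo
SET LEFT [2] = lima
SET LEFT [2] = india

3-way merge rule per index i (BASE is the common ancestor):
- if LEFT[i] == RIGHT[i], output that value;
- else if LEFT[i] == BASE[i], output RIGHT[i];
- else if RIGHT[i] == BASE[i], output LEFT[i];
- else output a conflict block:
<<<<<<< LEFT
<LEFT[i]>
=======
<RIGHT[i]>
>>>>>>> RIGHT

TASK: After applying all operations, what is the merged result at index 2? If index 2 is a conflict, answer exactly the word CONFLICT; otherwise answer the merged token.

Answer: india

Derivation:
Final LEFT:  [echo, echo, india]
Final RIGHT: [lima, india, foxtrot]
i=0: L=echo, R=lima=BASE -> take LEFT -> echo
i=1: L=echo, R=india=BASE -> take LEFT -> echo
i=2: L=india, R=foxtrot=BASE -> take LEFT -> india
Index 2 -> india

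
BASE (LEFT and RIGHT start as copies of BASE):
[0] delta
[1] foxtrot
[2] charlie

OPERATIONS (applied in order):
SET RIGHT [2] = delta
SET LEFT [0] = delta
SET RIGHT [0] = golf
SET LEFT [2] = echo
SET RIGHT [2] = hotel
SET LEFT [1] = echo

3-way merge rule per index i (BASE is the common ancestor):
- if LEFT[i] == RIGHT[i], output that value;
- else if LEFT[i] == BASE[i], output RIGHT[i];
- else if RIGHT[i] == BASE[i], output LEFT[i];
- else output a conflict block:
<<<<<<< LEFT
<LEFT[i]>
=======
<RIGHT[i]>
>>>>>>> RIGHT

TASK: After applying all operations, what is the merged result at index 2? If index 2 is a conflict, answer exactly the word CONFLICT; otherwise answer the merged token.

Final LEFT:  [delta, echo, echo]
Final RIGHT: [golf, foxtrot, hotel]
i=0: L=delta=BASE, R=golf -> take RIGHT -> golf
i=1: L=echo, R=foxtrot=BASE -> take LEFT -> echo
i=2: BASE=charlie L=echo R=hotel all differ -> CONFLICT
Index 2 -> CONFLICT

Answer: CONFLICT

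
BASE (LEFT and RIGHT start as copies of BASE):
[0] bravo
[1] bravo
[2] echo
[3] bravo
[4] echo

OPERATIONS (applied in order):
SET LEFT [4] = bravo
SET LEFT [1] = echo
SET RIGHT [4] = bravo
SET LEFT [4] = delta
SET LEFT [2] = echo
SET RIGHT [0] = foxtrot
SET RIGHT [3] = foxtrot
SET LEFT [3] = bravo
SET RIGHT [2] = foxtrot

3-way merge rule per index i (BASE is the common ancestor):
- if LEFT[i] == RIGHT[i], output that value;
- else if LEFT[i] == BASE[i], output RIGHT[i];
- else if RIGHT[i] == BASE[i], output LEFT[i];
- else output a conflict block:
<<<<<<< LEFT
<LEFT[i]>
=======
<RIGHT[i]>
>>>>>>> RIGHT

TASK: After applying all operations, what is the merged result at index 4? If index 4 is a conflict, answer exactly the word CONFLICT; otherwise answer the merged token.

Final LEFT:  [bravo, echo, echo, bravo, delta]
Final RIGHT: [foxtrot, bravo, foxtrot, foxtrot, bravo]
i=0: L=bravo=BASE, R=foxtrot -> take RIGHT -> foxtrot
i=1: L=echo, R=bravo=BASE -> take LEFT -> echo
i=2: L=echo=BASE, R=foxtrot -> take RIGHT -> foxtrot
i=3: L=bravo=BASE, R=foxtrot -> take RIGHT -> foxtrot
i=4: BASE=echo L=delta R=bravo all differ -> CONFLICT
Index 4 -> CONFLICT

Answer: CONFLICT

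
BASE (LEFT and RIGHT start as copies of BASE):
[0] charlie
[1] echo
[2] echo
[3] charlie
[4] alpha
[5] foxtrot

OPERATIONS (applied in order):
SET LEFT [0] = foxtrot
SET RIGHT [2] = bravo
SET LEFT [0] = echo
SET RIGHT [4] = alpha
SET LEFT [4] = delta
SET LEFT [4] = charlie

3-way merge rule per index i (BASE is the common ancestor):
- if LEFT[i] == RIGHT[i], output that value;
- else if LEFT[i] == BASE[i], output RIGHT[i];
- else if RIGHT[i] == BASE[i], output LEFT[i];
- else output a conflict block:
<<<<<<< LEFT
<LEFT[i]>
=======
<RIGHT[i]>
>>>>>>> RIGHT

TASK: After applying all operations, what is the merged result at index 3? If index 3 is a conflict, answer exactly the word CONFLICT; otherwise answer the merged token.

Answer: charlie

Derivation:
Final LEFT:  [echo, echo, echo, charlie, charlie, foxtrot]
Final RIGHT: [charlie, echo, bravo, charlie, alpha, foxtrot]
i=0: L=echo, R=charlie=BASE -> take LEFT -> echo
i=1: L=echo R=echo -> agree -> echo
i=2: L=echo=BASE, R=bravo -> take RIGHT -> bravo
i=3: L=charlie R=charlie -> agree -> charlie
i=4: L=charlie, R=alpha=BASE -> take LEFT -> charlie
i=5: L=foxtrot R=foxtrot -> agree -> foxtrot
Index 3 -> charlie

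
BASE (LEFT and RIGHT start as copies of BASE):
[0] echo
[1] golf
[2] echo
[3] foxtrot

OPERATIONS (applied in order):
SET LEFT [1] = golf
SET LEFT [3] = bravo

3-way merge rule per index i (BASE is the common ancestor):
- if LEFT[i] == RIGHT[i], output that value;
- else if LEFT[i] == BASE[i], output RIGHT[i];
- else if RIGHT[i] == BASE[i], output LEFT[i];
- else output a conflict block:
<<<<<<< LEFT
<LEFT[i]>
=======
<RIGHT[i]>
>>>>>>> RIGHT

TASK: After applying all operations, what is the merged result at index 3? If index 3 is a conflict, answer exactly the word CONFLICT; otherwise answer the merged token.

Answer: bravo

Derivation:
Final LEFT:  [echo, golf, echo, bravo]
Final RIGHT: [echo, golf, echo, foxtrot]
i=0: L=echo R=echo -> agree -> echo
i=1: L=golf R=golf -> agree -> golf
i=2: L=echo R=echo -> agree -> echo
i=3: L=bravo, R=foxtrot=BASE -> take LEFT -> bravo
Index 3 -> bravo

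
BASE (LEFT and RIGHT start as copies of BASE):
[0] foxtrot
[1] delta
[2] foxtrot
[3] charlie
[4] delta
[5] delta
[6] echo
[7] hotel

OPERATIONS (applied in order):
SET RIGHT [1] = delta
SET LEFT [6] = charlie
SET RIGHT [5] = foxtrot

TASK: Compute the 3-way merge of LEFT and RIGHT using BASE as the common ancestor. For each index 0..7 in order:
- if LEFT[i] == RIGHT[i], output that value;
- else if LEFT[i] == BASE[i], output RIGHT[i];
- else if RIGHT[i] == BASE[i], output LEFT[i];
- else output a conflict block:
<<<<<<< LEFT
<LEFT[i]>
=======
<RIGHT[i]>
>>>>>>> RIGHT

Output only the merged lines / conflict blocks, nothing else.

Final LEFT:  [foxtrot, delta, foxtrot, charlie, delta, delta, charlie, hotel]
Final RIGHT: [foxtrot, delta, foxtrot, charlie, delta, foxtrot, echo, hotel]
i=0: L=foxtrot R=foxtrot -> agree -> foxtrot
i=1: L=delta R=delta -> agree -> delta
i=2: L=foxtrot R=foxtrot -> agree -> foxtrot
i=3: L=charlie R=charlie -> agree -> charlie
i=4: L=delta R=delta -> agree -> delta
i=5: L=delta=BASE, R=foxtrot -> take RIGHT -> foxtrot
i=6: L=charlie, R=echo=BASE -> take LEFT -> charlie
i=7: L=hotel R=hotel -> agree -> hotel

Answer: foxtrot
delta
foxtrot
charlie
delta
foxtrot
charlie
hotel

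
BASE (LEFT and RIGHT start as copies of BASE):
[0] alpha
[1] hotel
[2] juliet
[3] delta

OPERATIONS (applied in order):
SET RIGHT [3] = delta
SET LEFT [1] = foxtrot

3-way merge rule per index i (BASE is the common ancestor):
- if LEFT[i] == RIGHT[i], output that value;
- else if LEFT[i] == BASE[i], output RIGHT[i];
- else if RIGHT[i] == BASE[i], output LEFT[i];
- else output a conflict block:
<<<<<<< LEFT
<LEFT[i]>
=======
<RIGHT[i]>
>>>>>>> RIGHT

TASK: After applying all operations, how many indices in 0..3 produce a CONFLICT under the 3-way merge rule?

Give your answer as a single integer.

Answer: 0

Derivation:
Final LEFT:  [alpha, foxtrot, juliet, delta]
Final RIGHT: [alpha, hotel, juliet, delta]
i=0: L=alpha R=alpha -> agree -> alpha
i=1: L=foxtrot, R=hotel=BASE -> take LEFT -> foxtrot
i=2: L=juliet R=juliet -> agree -> juliet
i=3: L=delta R=delta -> agree -> delta
Conflict count: 0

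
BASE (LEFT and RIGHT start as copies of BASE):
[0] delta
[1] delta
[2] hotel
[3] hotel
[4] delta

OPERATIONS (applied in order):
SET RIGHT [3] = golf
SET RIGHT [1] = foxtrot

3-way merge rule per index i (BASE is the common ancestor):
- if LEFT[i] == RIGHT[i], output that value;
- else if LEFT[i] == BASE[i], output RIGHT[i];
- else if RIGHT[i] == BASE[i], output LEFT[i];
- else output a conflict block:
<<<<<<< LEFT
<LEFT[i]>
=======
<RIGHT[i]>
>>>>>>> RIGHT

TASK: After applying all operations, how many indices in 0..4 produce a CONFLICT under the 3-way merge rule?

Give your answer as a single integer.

Answer: 0

Derivation:
Final LEFT:  [delta, delta, hotel, hotel, delta]
Final RIGHT: [delta, foxtrot, hotel, golf, delta]
i=0: L=delta R=delta -> agree -> delta
i=1: L=delta=BASE, R=foxtrot -> take RIGHT -> foxtrot
i=2: L=hotel R=hotel -> agree -> hotel
i=3: L=hotel=BASE, R=golf -> take RIGHT -> golf
i=4: L=delta R=delta -> agree -> delta
Conflict count: 0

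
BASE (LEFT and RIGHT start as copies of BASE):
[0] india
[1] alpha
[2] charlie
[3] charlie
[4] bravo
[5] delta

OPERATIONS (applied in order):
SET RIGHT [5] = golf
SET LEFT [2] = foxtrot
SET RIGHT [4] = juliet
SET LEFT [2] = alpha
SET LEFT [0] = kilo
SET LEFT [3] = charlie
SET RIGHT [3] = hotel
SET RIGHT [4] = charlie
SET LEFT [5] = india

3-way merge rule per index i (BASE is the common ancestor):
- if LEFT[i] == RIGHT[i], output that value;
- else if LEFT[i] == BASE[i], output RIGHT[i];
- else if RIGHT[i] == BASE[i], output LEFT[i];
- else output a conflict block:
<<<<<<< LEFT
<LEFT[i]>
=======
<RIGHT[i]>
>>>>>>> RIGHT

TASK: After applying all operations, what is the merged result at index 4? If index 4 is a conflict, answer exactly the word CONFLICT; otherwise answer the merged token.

Answer: charlie

Derivation:
Final LEFT:  [kilo, alpha, alpha, charlie, bravo, india]
Final RIGHT: [india, alpha, charlie, hotel, charlie, golf]
i=0: L=kilo, R=india=BASE -> take LEFT -> kilo
i=1: L=alpha R=alpha -> agree -> alpha
i=2: L=alpha, R=charlie=BASE -> take LEFT -> alpha
i=3: L=charlie=BASE, R=hotel -> take RIGHT -> hotel
i=4: L=bravo=BASE, R=charlie -> take RIGHT -> charlie
i=5: BASE=delta L=india R=golf all differ -> CONFLICT
Index 4 -> charlie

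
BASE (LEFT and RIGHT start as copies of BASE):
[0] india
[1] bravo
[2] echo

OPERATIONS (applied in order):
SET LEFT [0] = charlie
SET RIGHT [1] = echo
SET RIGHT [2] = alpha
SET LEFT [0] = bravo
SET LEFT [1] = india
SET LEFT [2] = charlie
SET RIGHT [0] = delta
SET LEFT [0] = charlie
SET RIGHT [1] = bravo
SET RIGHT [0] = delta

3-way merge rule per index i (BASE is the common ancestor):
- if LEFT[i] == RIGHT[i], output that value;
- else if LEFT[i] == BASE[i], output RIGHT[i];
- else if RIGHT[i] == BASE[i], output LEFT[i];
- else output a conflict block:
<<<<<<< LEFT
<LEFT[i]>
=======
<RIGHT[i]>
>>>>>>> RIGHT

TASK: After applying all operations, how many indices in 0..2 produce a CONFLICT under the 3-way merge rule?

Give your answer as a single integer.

Final LEFT:  [charlie, india, charlie]
Final RIGHT: [delta, bravo, alpha]
i=0: BASE=india L=charlie R=delta all differ -> CONFLICT
i=1: L=india, R=bravo=BASE -> take LEFT -> india
i=2: BASE=echo L=charlie R=alpha all differ -> CONFLICT
Conflict count: 2

Answer: 2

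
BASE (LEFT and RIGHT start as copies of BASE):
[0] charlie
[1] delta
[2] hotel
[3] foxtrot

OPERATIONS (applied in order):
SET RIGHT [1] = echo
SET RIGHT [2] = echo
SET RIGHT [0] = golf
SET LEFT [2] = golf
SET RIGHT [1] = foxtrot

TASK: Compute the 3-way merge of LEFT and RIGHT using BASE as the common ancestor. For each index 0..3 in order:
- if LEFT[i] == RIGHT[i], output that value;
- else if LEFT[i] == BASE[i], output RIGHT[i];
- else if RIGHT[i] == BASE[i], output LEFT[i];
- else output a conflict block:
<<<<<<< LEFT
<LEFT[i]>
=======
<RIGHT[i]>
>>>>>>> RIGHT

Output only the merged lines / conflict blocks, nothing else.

Final LEFT:  [charlie, delta, golf, foxtrot]
Final RIGHT: [golf, foxtrot, echo, foxtrot]
i=0: L=charlie=BASE, R=golf -> take RIGHT -> golf
i=1: L=delta=BASE, R=foxtrot -> take RIGHT -> foxtrot
i=2: BASE=hotel L=golf R=echo all differ -> CONFLICT
i=3: L=foxtrot R=foxtrot -> agree -> foxtrot

Answer: golf
foxtrot
<<<<<<< LEFT
golf
=======
echo
>>>>>>> RIGHT
foxtrot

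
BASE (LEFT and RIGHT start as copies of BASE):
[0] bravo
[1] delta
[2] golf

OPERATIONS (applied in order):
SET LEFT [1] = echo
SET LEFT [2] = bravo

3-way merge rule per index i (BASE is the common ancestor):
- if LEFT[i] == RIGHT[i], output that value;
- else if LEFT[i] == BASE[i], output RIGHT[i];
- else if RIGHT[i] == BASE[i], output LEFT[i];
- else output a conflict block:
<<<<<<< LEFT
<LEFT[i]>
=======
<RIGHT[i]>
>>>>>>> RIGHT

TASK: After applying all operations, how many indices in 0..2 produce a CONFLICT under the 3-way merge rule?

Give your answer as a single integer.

Answer: 0

Derivation:
Final LEFT:  [bravo, echo, bravo]
Final RIGHT: [bravo, delta, golf]
i=0: L=bravo R=bravo -> agree -> bravo
i=1: L=echo, R=delta=BASE -> take LEFT -> echo
i=2: L=bravo, R=golf=BASE -> take LEFT -> bravo
Conflict count: 0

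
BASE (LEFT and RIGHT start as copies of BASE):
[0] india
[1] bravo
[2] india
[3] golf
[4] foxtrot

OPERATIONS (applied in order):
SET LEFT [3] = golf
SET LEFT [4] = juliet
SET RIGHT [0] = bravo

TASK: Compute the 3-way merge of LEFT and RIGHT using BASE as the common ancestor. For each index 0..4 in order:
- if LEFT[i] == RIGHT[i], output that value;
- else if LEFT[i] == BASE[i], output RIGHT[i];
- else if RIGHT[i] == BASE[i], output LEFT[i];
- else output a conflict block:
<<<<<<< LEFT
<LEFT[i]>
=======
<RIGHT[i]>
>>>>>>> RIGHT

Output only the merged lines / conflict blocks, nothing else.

Final LEFT:  [india, bravo, india, golf, juliet]
Final RIGHT: [bravo, bravo, india, golf, foxtrot]
i=0: L=india=BASE, R=bravo -> take RIGHT -> bravo
i=1: L=bravo R=bravo -> agree -> bravo
i=2: L=india R=india -> agree -> india
i=3: L=golf R=golf -> agree -> golf
i=4: L=juliet, R=foxtrot=BASE -> take LEFT -> juliet

Answer: bravo
bravo
india
golf
juliet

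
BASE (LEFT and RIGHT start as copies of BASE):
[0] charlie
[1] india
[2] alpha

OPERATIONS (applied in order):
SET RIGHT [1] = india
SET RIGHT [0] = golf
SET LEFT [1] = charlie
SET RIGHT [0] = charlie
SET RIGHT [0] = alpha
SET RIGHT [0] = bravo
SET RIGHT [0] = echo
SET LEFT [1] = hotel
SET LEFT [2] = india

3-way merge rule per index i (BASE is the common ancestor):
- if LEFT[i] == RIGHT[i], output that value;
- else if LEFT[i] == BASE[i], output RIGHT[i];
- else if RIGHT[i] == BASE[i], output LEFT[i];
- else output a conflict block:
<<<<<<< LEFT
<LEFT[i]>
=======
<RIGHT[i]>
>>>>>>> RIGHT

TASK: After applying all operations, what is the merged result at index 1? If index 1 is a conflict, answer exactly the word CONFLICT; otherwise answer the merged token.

Final LEFT:  [charlie, hotel, india]
Final RIGHT: [echo, india, alpha]
i=0: L=charlie=BASE, R=echo -> take RIGHT -> echo
i=1: L=hotel, R=india=BASE -> take LEFT -> hotel
i=2: L=india, R=alpha=BASE -> take LEFT -> india
Index 1 -> hotel

Answer: hotel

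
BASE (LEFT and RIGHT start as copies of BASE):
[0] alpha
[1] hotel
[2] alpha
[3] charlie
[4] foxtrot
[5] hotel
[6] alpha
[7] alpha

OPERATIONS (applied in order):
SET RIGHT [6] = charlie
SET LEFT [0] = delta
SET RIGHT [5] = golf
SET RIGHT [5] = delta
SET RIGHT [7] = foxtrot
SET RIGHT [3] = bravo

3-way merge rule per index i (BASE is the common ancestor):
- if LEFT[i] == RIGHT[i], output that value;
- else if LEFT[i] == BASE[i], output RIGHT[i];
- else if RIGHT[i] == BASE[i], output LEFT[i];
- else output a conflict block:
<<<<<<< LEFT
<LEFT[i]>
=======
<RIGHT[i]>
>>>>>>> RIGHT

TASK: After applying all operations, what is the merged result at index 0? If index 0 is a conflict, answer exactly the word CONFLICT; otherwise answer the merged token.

Answer: delta

Derivation:
Final LEFT:  [delta, hotel, alpha, charlie, foxtrot, hotel, alpha, alpha]
Final RIGHT: [alpha, hotel, alpha, bravo, foxtrot, delta, charlie, foxtrot]
i=0: L=delta, R=alpha=BASE -> take LEFT -> delta
i=1: L=hotel R=hotel -> agree -> hotel
i=2: L=alpha R=alpha -> agree -> alpha
i=3: L=charlie=BASE, R=bravo -> take RIGHT -> bravo
i=4: L=foxtrot R=foxtrot -> agree -> foxtrot
i=5: L=hotel=BASE, R=delta -> take RIGHT -> delta
i=6: L=alpha=BASE, R=charlie -> take RIGHT -> charlie
i=7: L=alpha=BASE, R=foxtrot -> take RIGHT -> foxtrot
Index 0 -> delta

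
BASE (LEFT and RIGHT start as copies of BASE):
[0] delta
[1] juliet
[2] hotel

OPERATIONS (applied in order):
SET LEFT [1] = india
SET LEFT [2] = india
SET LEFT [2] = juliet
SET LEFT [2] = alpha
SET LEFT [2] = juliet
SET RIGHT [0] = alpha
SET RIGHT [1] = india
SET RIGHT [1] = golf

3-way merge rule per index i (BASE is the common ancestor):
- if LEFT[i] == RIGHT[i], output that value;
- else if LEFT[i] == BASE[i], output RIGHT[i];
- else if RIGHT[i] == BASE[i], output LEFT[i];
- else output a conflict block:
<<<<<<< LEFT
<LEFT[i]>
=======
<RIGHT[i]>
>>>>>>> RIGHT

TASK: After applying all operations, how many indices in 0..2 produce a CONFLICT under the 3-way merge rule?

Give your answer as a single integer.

Final LEFT:  [delta, india, juliet]
Final RIGHT: [alpha, golf, hotel]
i=0: L=delta=BASE, R=alpha -> take RIGHT -> alpha
i=1: BASE=juliet L=india R=golf all differ -> CONFLICT
i=2: L=juliet, R=hotel=BASE -> take LEFT -> juliet
Conflict count: 1

Answer: 1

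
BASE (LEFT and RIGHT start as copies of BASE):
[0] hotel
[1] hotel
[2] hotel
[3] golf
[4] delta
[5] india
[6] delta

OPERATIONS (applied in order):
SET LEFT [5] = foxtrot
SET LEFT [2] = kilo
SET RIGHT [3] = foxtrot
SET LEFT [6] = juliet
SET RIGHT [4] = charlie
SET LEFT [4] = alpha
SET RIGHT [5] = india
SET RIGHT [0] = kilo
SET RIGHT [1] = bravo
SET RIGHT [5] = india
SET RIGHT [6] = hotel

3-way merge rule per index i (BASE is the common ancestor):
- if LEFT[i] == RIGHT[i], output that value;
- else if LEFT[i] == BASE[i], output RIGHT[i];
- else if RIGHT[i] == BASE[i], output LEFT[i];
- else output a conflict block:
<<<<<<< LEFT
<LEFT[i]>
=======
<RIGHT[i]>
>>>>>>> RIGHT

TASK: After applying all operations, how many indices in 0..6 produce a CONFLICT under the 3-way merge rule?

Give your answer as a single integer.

Answer: 2

Derivation:
Final LEFT:  [hotel, hotel, kilo, golf, alpha, foxtrot, juliet]
Final RIGHT: [kilo, bravo, hotel, foxtrot, charlie, india, hotel]
i=0: L=hotel=BASE, R=kilo -> take RIGHT -> kilo
i=1: L=hotel=BASE, R=bravo -> take RIGHT -> bravo
i=2: L=kilo, R=hotel=BASE -> take LEFT -> kilo
i=3: L=golf=BASE, R=foxtrot -> take RIGHT -> foxtrot
i=4: BASE=delta L=alpha R=charlie all differ -> CONFLICT
i=5: L=foxtrot, R=india=BASE -> take LEFT -> foxtrot
i=6: BASE=delta L=juliet R=hotel all differ -> CONFLICT
Conflict count: 2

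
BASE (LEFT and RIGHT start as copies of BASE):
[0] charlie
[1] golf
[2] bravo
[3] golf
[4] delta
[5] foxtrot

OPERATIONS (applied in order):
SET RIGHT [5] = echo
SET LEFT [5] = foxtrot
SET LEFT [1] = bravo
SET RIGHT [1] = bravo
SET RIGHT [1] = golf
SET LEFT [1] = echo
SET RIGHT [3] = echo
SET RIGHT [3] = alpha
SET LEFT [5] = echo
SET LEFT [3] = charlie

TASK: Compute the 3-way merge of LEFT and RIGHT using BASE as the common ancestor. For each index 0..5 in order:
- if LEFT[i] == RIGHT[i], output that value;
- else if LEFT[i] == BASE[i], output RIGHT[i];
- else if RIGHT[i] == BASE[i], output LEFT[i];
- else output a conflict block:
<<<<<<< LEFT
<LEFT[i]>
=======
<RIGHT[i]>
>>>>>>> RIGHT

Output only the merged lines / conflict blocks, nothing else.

Final LEFT:  [charlie, echo, bravo, charlie, delta, echo]
Final RIGHT: [charlie, golf, bravo, alpha, delta, echo]
i=0: L=charlie R=charlie -> agree -> charlie
i=1: L=echo, R=golf=BASE -> take LEFT -> echo
i=2: L=bravo R=bravo -> agree -> bravo
i=3: BASE=golf L=charlie R=alpha all differ -> CONFLICT
i=4: L=delta R=delta -> agree -> delta
i=5: L=echo R=echo -> agree -> echo

Answer: charlie
echo
bravo
<<<<<<< LEFT
charlie
=======
alpha
>>>>>>> RIGHT
delta
echo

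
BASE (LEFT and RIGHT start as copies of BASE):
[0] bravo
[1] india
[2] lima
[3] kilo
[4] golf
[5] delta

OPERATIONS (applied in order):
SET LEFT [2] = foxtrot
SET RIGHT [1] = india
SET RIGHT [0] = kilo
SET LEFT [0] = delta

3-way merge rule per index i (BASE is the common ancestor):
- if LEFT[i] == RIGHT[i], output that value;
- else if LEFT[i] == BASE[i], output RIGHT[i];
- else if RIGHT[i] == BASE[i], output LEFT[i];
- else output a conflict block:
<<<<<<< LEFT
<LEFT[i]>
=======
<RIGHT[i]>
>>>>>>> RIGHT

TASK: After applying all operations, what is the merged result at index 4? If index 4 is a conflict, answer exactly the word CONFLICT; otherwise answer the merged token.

Answer: golf

Derivation:
Final LEFT:  [delta, india, foxtrot, kilo, golf, delta]
Final RIGHT: [kilo, india, lima, kilo, golf, delta]
i=0: BASE=bravo L=delta R=kilo all differ -> CONFLICT
i=1: L=india R=india -> agree -> india
i=2: L=foxtrot, R=lima=BASE -> take LEFT -> foxtrot
i=3: L=kilo R=kilo -> agree -> kilo
i=4: L=golf R=golf -> agree -> golf
i=5: L=delta R=delta -> agree -> delta
Index 4 -> golf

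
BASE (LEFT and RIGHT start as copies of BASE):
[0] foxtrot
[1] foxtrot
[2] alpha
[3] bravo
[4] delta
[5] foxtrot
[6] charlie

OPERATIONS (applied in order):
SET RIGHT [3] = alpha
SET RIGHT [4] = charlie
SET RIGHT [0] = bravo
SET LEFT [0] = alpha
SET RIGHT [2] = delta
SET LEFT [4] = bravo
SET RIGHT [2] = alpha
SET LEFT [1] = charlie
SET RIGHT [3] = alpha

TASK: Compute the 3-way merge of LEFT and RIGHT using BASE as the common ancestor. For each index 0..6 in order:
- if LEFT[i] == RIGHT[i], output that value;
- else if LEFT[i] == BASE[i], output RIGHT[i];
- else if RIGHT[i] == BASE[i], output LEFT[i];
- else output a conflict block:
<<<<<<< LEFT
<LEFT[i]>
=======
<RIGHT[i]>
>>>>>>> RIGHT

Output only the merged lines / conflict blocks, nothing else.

Answer: <<<<<<< LEFT
alpha
=======
bravo
>>>>>>> RIGHT
charlie
alpha
alpha
<<<<<<< LEFT
bravo
=======
charlie
>>>>>>> RIGHT
foxtrot
charlie

Derivation:
Final LEFT:  [alpha, charlie, alpha, bravo, bravo, foxtrot, charlie]
Final RIGHT: [bravo, foxtrot, alpha, alpha, charlie, foxtrot, charlie]
i=0: BASE=foxtrot L=alpha R=bravo all differ -> CONFLICT
i=1: L=charlie, R=foxtrot=BASE -> take LEFT -> charlie
i=2: L=alpha R=alpha -> agree -> alpha
i=3: L=bravo=BASE, R=alpha -> take RIGHT -> alpha
i=4: BASE=delta L=bravo R=charlie all differ -> CONFLICT
i=5: L=foxtrot R=foxtrot -> agree -> foxtrot
i=6: L=charlie R=charlie -> agree -> charlie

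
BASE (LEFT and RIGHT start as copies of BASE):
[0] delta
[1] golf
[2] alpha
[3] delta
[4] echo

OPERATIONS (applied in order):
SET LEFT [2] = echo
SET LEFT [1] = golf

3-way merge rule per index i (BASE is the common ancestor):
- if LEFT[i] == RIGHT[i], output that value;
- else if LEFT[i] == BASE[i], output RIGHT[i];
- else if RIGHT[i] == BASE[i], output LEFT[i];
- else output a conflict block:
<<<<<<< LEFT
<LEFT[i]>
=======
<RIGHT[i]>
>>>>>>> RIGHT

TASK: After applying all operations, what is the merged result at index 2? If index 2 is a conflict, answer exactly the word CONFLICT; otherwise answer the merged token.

Answer: echo

Derivation:
Final LEFT:  [delta, golf, echo, delta, echo]
Final RIGHT: [delta, golf, alpha, delta, echo]
i=0: L=delta R=delta -> agree -> delta
i=1: L=golf R=golf -> agree -> golf
i=2: L=echo, R=alpha=BASE -> take LEFT -> echo
i=3: L=delta R=delta -> agree -> delta
i=4: L=echo R=echo -> agree -> echo
Index 2 -> echo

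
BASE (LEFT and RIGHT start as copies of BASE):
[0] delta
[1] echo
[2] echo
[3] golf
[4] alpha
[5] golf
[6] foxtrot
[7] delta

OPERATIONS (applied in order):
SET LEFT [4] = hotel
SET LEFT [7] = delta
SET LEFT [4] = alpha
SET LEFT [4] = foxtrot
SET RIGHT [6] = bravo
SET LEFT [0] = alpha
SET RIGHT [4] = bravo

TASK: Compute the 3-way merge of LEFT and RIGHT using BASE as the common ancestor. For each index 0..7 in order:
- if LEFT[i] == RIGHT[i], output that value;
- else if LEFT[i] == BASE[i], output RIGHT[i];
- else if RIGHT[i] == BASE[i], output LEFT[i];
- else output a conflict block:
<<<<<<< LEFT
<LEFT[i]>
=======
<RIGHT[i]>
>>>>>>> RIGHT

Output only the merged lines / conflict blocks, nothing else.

Final LEFT:  [alpha, echo, echo, golf, foxtrot, golf, foxtrot, delta]
Final RIGHT: [delta, echo, echo, golf, bravo, golf, bravo, delta]
i=0: L=alpha, R=delta=BASE -> take LEFT -> alpha
i=1: L=echo R=echo -> agree -> echo
i=2: L=echo R=echo -> agree -> echo
i=3: L=golf R=golf -> agree -> golf
i=4: BASE=alpha L=foxtrot R=bravo all differ -> CONFLICT
i=5: L=golf R=golf -> agree -> golf
i=6: L=foxtrot=BASE, R=bravo -> take RIGHT -> bravo
i=7: L=delta R=delta -> agree -> delta

Answer: alpha
echo
echo
golf
<<<<<<< LEFT
foxtrot
=======
bravo
>>>>>>> RIGHT
golf
bravo
delta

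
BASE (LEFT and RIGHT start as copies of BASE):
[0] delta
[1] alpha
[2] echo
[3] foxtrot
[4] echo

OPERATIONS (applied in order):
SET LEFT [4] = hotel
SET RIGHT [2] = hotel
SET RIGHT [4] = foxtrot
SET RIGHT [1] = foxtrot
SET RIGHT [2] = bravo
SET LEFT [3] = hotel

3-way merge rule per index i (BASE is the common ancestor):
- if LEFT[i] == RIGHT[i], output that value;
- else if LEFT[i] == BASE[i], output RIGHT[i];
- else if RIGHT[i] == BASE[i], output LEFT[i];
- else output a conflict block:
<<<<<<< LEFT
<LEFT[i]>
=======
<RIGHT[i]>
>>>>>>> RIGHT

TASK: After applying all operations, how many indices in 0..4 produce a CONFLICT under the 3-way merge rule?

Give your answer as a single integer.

Final LEFT:  [delta, alpha, echo, hotel, hotel]
Final RIGHT: [delta, foxtrot, bravo, foxtrot, foxtrot]
i=0: L=delta R=delta -> agree -> delta
i=1: L=alpha=BASE, R=foxtrot -> take RIGHT -> foxtrot
i=2: L=echo=BASE, R=bravo -> take RIGHT -> bravo
i=3: L=hotel, R=foxtrot=BASE -> take LEFT -> hotel
i=4: BASE=echo L=hotel R=foxtrot all differ -> CONFLICT
Conflict count: 1

Answer: 1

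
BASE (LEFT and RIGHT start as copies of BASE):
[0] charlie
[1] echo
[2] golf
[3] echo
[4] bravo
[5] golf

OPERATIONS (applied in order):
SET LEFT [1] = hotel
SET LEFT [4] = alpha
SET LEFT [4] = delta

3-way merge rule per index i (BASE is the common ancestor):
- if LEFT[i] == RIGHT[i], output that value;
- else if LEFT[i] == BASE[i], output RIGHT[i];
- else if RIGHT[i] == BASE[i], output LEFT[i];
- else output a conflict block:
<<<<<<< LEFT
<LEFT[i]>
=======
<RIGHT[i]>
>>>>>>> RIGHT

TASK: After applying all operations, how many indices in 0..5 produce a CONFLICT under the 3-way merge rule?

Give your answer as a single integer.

Final LEFT:  [charlie, hotel, golf, echo, delta, golf]
Final RIGHT: [charlie, echo, golf, echo, bravo, golf]
i=0: L=charlie R=charlie -> agree -> charlie
i=1: L=hotel, R=echo=BASE -> take LEFT -> hotel
i=2: L=golf R=golf -> agree -> golf
i=3: L=echo R=echo -> agree -> echo
i=4: L=delta, R=bravo=BASE -> take LEFT -> delta
i=5: L=golf R=golf -> agree -> golf
Conflict count: 0

Answer: 0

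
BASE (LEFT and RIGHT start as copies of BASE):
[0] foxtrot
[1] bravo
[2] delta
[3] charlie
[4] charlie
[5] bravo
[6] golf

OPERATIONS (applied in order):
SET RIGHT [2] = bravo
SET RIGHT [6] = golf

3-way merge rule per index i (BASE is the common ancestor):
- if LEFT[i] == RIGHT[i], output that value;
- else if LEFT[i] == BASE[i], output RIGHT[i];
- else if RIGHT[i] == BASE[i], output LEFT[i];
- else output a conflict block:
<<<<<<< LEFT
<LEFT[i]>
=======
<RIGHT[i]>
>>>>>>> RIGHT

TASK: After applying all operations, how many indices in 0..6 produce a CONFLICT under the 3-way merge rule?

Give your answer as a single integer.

Final LEFT:  [foxtrot, bravo, delta, charlie, charlie, bravo, golf]
Final RIGHT: [foxtrot, bravo, bravo, charlie, charlie, bravo, golf]
i=0: L=foxtrot R=foxtrot -> agree -> foxtrot
i=1: L=bravo R=bravo -> agree -> bravo
i=2: L=delta=BASE, R=bravo -> take RIGHT -> bravo
i=3: L=charlie R=charlie -> agree -> charlie
i=4: L=charlie R=charlie -> agree -> charlie
i=5: L=bravo R=bravo -> agree -> bravo
i=6: L=golf R=golf -> agree -> golf
Conflict count: 0

Answer: 0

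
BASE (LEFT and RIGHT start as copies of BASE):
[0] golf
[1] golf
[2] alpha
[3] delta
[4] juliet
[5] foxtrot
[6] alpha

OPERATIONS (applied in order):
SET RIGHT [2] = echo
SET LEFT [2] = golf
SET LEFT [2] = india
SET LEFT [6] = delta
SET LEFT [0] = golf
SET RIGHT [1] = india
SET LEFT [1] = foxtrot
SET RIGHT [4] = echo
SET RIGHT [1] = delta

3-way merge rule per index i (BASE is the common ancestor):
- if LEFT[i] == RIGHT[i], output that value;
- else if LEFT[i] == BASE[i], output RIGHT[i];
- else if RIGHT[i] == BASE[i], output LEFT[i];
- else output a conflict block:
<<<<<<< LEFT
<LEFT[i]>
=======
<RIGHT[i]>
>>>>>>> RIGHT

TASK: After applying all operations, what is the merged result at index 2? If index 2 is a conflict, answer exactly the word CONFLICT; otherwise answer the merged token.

Answer: CONFLICT

Derivation:
Final LEFT:  [golf, foxtrot, india, delta, juliet, foxtrot, delta]
Final RIGHT: [golf, delta, echo, delta, echo, foxtrot, alpha]
i=0: L=golf R=golf -> agree -> golf
i=1: BASE=golf L=foxtrot R=delta all differ -> CONFLICT
i=2: BASE=alpha L=india R=echo all differ -> CONFLICT
i=3: L=delta R=delta -> agree -> delta
i=4: L=juliet=BASE, R=echo -> take RIGHT -> echo
i=5: L=foxtrot R=foxtrot -> agree -> foxtrot
i=6: L=delta, R=alpha=BASE -> take LEFT -> delta
Index 2 -> CONFLICT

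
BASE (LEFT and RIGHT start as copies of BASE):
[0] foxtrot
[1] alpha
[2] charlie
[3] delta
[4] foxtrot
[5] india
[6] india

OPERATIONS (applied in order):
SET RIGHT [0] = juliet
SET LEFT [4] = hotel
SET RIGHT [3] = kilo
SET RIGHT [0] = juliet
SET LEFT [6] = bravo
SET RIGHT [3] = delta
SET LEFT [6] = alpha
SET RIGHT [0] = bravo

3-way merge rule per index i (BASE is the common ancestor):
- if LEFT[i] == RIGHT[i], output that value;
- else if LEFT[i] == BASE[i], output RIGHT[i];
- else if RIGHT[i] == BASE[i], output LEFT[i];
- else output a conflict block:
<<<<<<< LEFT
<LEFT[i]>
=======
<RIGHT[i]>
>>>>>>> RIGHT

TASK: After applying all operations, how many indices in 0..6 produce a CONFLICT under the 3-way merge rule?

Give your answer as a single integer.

Answer: 0

Derivation:
Final LEFT:  [foxtrot, alpha, charlie, delta, hotel, india, alpha]
Final RIGHT: [bravo, alpha, charlie, delta, foxtrot, india, india]
i=0: L=foxtrot=BASE, R=bravo -> take RIGHT -> bravo
i=1: L=alpha R=alpha -> agree -> alpha
i=2: L=charlie R=charlie -> agree -> charlie
i=3: L=delta R=delta -> agree -> delta
i=4: L=hotel, R=foxtrot=BASE -> take LEFT -> hotel
i=5: L=india R=india -> agree -> india
i=6: L=alpha, R=india=BASE -> take LEFT -> alpha
Conflict count: 0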